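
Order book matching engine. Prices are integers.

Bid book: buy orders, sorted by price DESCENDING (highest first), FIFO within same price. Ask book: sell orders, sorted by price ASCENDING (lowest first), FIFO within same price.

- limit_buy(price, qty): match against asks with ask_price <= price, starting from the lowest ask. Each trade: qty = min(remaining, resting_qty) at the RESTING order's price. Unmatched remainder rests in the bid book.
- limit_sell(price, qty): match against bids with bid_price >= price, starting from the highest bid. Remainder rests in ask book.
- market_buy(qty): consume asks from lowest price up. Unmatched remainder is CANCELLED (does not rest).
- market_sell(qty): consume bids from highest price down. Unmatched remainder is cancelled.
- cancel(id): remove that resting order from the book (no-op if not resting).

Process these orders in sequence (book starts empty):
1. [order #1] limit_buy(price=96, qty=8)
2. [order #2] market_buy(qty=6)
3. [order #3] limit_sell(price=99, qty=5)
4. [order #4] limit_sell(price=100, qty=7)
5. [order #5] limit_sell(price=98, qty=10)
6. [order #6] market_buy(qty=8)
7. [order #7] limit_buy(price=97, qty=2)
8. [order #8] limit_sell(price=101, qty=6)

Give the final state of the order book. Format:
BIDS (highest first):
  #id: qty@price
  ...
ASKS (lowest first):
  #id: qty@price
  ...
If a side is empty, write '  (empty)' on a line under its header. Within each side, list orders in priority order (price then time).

Answer: BIDS (highest first):
  #7: 2@97
  #1: 8@96
ASKS (lowest first):
  #5: 2@98
  #3: 5@99
  #4: 7@100
  #8: 6@101

Derivation:
After op 1 [order #1] limit_buy(price=96, qty=8): fills=none; bids=[#1:8@96] asks=[-]
After op 2 [order #2] market_buy(qty=6): fills=none; bids=[#1:8@96] asks=[-]
After op 3 [order #3] limit_sell(price=99, qty=5): fills=none; bids=[#1:8@96] asks=[#3:5@99]
After op 4 [order #4] limit_sell(price=100, qty=7): fills=none; bids=[#1:8@96] asks=[#3:5@99 #4:7@100]
After op 5 [order #5] limit_sell(price=98, qty=10): fills=none; bids=[#1:8@96] asks=[#5:10@98 #3:5@99 #4:7@100]
After op 6 [order #6] market_buy(qty=8): fills=#6x#5:8@98; bids=[#1:8@96] asks=[#5:2@98 #3:5@99 #4:7@100]
After op 7 [order #7] limit_buy(price=97, qty=2): fills=none; bids=[#7:2@97 #1:8@96] asks=[#5:2@98 #3:5@99 #4:7@100]
After op 8 [order #8] limit_sell(price=101, qty=6): fills=none; bids=[#7:2@97 #1:8@96] asks=[#5:2@98 #3:5@99 #4:7@100 #8:6@101]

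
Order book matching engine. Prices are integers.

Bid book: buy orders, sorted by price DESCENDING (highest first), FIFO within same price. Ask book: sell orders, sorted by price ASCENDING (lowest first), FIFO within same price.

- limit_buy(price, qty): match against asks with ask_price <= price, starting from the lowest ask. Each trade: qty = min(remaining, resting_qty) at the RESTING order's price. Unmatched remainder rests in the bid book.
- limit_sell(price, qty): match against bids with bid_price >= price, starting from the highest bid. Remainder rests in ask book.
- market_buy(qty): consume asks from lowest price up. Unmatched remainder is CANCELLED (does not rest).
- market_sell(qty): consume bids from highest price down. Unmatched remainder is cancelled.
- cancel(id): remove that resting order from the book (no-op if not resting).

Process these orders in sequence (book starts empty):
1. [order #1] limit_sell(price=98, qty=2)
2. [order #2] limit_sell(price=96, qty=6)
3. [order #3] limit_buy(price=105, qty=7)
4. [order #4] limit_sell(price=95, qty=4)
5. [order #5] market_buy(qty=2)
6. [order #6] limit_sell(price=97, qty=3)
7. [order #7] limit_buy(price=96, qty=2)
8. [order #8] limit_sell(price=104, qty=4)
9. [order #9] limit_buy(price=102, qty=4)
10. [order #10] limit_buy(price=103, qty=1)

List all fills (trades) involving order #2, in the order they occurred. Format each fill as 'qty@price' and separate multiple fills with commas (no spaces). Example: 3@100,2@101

Answer: 6@96

Derivation:
After op 1 [order #1] limit_sell(price=98, qty=2): fills=none; bids=[-] asks=[#1:2@98]
After op 2 [order #2] limit_sell(price=96, qty=6): fills=none; bids=[-] asks=[#2:6@96 #1:2@98]
After op 3 [order #3] limit_buy(price=105, qty=7): fills=#3x#2:6@96 #3x#1:1@98; bids=[-] asks=[#1:1@98]
After op 4 [order #4] limit_sell(price=95, qty=4): fills=none; bids=[-] asks=[#4:4@95 #1:1@98]
After op 5 [order #5] market_buy(qty=2): fills=#5x#4:2@95; bids=[-] asks=[#4:2@95 #1:1@98]
After op 6 [order #6] limit_sell(price=97, qty=3): fills=none; bids=[-] asks=[#4:2@95 #6:3@97 #1:1@98]
After op 7 [order #7] limit_buy(price=96, qty=2): fills=#7x#4:2@95; bids=[-] asks=[#6:3@97 #1:1@98]
After op 8 [order #8] limit_sell(price=104, qty=4): fills=none; bids=[-] asks=[#6:3@97 #1:1@98 #8:4@104]
After op 9 [order #9] limit_buy(price=102, qty=4): fills=#9x#6:3@97 #9x#1:1@98; bids=[-] asks=[#8:4@104]
After op 10 [order #10] limit_buy(price=103, qty=1): fills=none; bids=[#10:1@103] asks=[#8:4@104]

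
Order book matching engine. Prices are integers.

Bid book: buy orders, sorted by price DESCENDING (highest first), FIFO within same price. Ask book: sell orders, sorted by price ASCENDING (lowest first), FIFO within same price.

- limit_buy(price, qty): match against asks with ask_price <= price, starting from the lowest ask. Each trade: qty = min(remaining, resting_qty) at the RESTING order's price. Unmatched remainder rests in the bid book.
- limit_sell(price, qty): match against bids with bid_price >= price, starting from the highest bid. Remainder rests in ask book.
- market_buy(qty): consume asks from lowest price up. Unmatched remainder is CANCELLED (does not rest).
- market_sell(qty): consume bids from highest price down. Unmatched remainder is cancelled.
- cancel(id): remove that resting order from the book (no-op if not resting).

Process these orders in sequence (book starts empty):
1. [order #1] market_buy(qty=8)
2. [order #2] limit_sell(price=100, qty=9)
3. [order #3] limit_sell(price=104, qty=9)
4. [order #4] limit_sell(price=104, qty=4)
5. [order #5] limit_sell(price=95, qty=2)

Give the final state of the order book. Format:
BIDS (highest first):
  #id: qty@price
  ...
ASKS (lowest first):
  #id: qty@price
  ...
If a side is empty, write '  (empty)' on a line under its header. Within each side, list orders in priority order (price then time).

Answer: BIDS (highest first):
  (empty)
ASKS (lowest first):
  #5: 2@95
  #2: 9@100
  #3: 9@104
  #4: 4@104

Derivation:
After op 1 [order #1] market_buy(qty=8): fills=none; bids=[-] asks=[-]
After op 2 [order #2] limit_sell(price=100, qty=9): fills=none; bids=[-] asks=[#2:9@100]
After op 3 [order #3] limit_sell(price=104, qty=9): fills=none; bids=[-] asks=[#2:9@100 #3:9@104]
After op 4 [order #4] limit_sell(price=104, qty=4): fills=none; bids=[-] asks=[#2:9@100 #3:9@104 #4:4@104]
After op 5 [order #5] limit_sell(price=95, qty=2): fills=none; bids=[-] asks=[#5:2@95 #2:9@100 #3:9@104 #4:4@104]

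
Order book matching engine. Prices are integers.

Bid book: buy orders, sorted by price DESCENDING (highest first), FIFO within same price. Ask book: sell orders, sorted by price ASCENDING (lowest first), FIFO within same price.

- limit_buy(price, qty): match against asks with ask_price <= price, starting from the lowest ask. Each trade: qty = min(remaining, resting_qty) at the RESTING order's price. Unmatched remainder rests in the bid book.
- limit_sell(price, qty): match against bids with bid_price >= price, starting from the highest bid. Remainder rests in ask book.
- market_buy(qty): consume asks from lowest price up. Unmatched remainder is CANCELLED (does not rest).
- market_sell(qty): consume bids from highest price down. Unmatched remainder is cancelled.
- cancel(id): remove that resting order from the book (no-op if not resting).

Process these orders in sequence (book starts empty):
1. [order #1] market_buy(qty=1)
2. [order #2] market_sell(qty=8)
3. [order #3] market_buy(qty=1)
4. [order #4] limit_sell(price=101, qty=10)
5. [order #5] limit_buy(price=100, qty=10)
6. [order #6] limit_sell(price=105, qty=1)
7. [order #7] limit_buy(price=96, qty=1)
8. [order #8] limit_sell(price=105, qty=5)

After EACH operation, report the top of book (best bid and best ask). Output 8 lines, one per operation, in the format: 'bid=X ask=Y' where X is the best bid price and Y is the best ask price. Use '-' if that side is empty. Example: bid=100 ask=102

After op 1 [order #1] market_buy(qty=1): fills=none; bids=[-] asks=[-]
After op 2 [order #2] market_sell(qty=8): fills=none; bids=[-] asks=[-]
After op 3 [order #3] market_buy(qty=1): fills=none; bids=[-] asks=[-]
After op 4 [order #4] limit_sell(price=101, qty=10): fills=none; bids=[-] asks=[#4:10@101]
After op 5 [order #5] limit_buy(price=100, qty=10): fills=none; bids=[#5:10@100] asks=[#4:10@101]
After op 6 [order #6] limit_sell(price=105, qty=1): fills=none; bids=[#5:10@100] asks=[#4:10@101 #6:1@105]
After op 7 [order #7] limit_buy(price=96, qty=1): fills=none; bids=[#5:10@100 #7:1@96] asks=[#4:10@101 #6:1@105]
After op 8 [order #8] limit_sell(price=105, qty=5): fills=none; bids=[#5:10@100 #7:1@96] asks=[#4:10@101 #6:1@105 #8:5@105]

Answer: bid=- ask=-
bid=- ask=-
bid=- ask=-
bid=- ask=101
bid=100 ask=101
bid=100 ask=101
bid=100 ask=101
bid=100 ask=101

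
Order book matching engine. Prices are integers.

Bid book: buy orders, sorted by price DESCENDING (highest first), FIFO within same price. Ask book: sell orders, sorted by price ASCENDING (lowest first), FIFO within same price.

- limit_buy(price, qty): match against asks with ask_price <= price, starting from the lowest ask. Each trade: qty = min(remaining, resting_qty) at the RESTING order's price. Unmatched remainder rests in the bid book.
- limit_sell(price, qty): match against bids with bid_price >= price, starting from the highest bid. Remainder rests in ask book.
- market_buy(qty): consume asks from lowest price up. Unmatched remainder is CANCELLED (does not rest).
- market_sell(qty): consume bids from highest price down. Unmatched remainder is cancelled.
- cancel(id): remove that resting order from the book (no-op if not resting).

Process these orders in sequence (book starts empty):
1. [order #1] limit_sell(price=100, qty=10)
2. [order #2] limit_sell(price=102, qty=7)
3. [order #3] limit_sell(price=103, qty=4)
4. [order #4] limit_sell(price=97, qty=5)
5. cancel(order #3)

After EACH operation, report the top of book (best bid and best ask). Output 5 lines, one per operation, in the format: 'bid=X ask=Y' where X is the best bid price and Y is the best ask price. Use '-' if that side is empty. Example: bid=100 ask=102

After op 1 [order #1] limit_sell(price=100, qty=10): fills=none; bids=[-] asks=[#1:10@100]
After op 2 [order #2] limit_sell(price=102, qty=7): fills=none; bids=[-] asks=[#1:10@100 #2:7@102]
After op 3 [order #3] limit_sell(price=103, qty=4): fills=none; bids=[-] asks=[#1:10@100 #2:7@102 #3:4@103]
After op 4 [order #4] limit_sell(price=97, qty=5): fills=none; bids=[-] asks=[#4:5@97 #1:10@100 #2:7@102 #3:4@103]
After op 5 cancel(order #3): fills=none; bids=[-] asks=[#4:5@97 #1:10@100 #2:7@102]

Answer: bid=- ask=100
bid=- ask=100
bid=- ask=100
bid=- ask=97
bid=- ask=97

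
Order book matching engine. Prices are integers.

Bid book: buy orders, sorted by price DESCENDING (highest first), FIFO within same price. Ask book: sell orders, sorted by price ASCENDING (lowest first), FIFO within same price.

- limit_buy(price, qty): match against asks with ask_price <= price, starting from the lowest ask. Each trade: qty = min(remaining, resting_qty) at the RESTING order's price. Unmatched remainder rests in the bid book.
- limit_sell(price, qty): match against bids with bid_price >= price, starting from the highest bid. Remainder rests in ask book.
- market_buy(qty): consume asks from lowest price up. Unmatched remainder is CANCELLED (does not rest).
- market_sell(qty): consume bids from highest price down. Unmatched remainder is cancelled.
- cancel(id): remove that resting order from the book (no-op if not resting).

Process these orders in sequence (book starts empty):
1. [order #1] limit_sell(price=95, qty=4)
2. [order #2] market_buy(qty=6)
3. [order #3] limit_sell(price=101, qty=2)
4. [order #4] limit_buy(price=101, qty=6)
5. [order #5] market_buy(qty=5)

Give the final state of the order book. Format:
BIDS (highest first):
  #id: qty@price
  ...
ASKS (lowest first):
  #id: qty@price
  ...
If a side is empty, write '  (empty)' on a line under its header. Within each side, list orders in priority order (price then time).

After op 1 [order #1] limit_sell(price=95, qty=4): fills=none; bids=[-] asks=[#1:4@95]
After op 2 [order #2] market_buy(qty=6): fills=#2x#1:4@95; bids=[-] asks=[-]
After op 3 [order #3] limit_sell(price=101, qty=2): fills=none; bids=[-] asks=[#3:2@101]
After op 4 [order #4] limit_buy(price=101, qty=6): fills=#4x#3:2@101; bids=[#4:4@101] asks=[-]
After op 5 [order #5] market_buy(qty=5): fills=none; bids=[#4:4@101] asks=[-]

Answer: BIDS (highest first):
  #4: 4@101
ASKS (lowest first):
  (empty)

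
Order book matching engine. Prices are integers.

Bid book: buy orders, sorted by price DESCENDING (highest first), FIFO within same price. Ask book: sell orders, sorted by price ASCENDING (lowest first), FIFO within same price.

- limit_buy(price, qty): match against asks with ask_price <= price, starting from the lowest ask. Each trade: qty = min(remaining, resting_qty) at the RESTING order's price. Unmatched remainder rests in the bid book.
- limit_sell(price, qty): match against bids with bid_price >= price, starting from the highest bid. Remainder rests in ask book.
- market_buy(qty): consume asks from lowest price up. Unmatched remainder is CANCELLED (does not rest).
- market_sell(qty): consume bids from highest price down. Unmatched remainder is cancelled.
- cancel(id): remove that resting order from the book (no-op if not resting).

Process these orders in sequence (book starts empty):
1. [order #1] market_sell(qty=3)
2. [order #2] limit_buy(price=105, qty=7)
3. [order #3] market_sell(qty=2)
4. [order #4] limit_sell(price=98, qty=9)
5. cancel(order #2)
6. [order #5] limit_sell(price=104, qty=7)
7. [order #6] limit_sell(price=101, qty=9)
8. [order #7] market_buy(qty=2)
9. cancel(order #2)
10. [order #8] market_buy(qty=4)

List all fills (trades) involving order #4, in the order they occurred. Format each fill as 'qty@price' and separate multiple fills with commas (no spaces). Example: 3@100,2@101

After op 1 [order #1] market_sell(qty=3): fills=none; bids=[-] asks=[-]
After op 2 [order #2] limit_buy(price=105, qty=7): fills=none; bids=[#2:7@105] asks=[-]
After op 3 [order #3] market_sell(qty=2): fills=#2x#3:2@105; bids=[#2:5@105] asks=[-]
After op 4 [order #4] limit_sell(price=98, qty=9): fills=#2x#4:5@105; bids=[-] asks=[#4:4@98]
After op 5 cancel(order #2): fills=none; bids=[-] asks=[#4:4@98]
After op 6 [order #5] limit_sell(price=104, qty=7): fills=none; bids=[-] asks=[#4:4@98 #5:7@104]
After op 7 [order #6] limit_sell(price=101, qty=9): fills=none; bids=[-] asks=[#4:4@98 #6:9@101 #5:7@104]
After op 8 [order #7] market_buy(qty=2): fills=#7x#4:2@98; bids=[-] asks=[#4:2@98 #6:9@101 #5:7@104]
After op 9 cancel(order #2): fills=none; bids=[-] asks=[#4:2@98 #6:9@101 #5:7@104]
After op 10 [order #8] market_buy(qty=4): fills=#8x#4:2@98 #8x#6:2@101; bids=[-] asks=[#6:7@101 #5:7@104]

Answer: 5@105,2@98,2@98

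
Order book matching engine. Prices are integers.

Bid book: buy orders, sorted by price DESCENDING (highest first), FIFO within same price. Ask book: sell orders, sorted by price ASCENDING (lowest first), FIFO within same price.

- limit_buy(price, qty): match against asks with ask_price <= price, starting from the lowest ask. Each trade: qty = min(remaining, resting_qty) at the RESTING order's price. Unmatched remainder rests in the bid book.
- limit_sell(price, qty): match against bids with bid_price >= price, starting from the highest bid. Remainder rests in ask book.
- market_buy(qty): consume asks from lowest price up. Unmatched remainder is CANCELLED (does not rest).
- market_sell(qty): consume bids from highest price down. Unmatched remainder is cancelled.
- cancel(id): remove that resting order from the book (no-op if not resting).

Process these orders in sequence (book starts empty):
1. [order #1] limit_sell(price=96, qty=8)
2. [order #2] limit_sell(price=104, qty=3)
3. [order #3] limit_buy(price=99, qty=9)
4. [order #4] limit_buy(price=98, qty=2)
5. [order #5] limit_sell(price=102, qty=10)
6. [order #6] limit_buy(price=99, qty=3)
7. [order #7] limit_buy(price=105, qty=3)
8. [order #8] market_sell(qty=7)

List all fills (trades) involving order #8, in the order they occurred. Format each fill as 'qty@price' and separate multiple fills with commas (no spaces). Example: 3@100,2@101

After op 1 [order #1] limit_sell(price=96, qty=8): fills=none; bids=[-] asks=[#1:8@96]
After op 2 [order #2] limit_sell(price=104, qty=3): fills=none; bids=[-] asks=[#1:8@96 #2:3@104]
After op 3 [order #3] limit_buy(price=99, qty=9): fills=#3x#1:8@96; bids=[#3:1@99] asks=[#2:3@104]
After op 4 [order #4] limit_buy(price=98, qty=2): fills=none; bids=[#3:1@99 #4:2@98] asks=[#2:3@104]
After op 5 [order #5] limit_sell(price=102, qty=10): fills=none; bids=[#3:1@99 #4:2@98] asks=[#5:10@102 #2:3@104]
After op 6 [order #6] limit_buy(price=99, qty=3): fills=none; bids=[#3:1@99 #6:3@99 #4:2@98] asks=[#5:10@102 #2:3@104]
After op 7 [order #7] limit_buy(price=105, qty=3): fills=#7x#5:3@102; bids=[#3:1@99 #6:3@99 #4:2@98] asks=[#5:7@102 #2:3@104]
After op 8 [order #8] market_sell(qty=7): fills=#3x#8:1@99 #6x#8:3@99 #4x#8:2@98; bids=[-] asks=[#5:7@102 #2:3@104]

Answer: 1@99,3@99,2@98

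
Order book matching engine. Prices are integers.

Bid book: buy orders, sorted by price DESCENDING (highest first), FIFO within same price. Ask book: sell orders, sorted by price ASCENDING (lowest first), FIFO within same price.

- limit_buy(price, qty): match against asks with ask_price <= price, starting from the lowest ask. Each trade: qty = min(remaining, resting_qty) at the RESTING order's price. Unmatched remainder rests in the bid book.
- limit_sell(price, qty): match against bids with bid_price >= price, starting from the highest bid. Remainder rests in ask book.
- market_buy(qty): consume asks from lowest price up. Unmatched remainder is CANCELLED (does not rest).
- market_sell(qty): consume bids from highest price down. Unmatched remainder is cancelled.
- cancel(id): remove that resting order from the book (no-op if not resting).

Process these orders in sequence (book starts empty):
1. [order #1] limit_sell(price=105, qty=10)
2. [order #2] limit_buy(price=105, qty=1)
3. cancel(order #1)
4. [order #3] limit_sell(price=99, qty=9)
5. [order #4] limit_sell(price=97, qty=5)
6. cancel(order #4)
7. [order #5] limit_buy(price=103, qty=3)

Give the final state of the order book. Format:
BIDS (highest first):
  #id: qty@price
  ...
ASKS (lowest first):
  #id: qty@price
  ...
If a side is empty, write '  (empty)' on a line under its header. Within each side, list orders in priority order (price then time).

Answer: BIDS (highest first):
  (empty)
ASKS (lowest first):
  #3: 6@99

Derivation:
After op 1 [order #1] limit_sell(price=105, qty=10): fills=none; bids=[-] asks=[#1:10@105]
After op 2 [order #2] limit_buy(price=105, qty=1): fills=#2x#1:1@105; bids=[-] asks=[#1:9@105]
After op 3 cancel(order #1): fills=none; bids=[-] asks=[-]
After op 4 [order #3] limit_sell(price=99, qty=9): fills=none; bids=[-] asks=[#3:9@99]
After op 5 [order #4] limit_sell(price=97, qty=5): fills=none; bids=[-] asks=[#4:5@97 #3:9@99]
After op 6 cancel(order #4): fills=none; bids=[-] asks=[#3:9@99]
After op 7 [order #5] limit_buy(price=103, qty=3): fills=#5x#3:3@99; bids=[-] asks=[#3:6@99]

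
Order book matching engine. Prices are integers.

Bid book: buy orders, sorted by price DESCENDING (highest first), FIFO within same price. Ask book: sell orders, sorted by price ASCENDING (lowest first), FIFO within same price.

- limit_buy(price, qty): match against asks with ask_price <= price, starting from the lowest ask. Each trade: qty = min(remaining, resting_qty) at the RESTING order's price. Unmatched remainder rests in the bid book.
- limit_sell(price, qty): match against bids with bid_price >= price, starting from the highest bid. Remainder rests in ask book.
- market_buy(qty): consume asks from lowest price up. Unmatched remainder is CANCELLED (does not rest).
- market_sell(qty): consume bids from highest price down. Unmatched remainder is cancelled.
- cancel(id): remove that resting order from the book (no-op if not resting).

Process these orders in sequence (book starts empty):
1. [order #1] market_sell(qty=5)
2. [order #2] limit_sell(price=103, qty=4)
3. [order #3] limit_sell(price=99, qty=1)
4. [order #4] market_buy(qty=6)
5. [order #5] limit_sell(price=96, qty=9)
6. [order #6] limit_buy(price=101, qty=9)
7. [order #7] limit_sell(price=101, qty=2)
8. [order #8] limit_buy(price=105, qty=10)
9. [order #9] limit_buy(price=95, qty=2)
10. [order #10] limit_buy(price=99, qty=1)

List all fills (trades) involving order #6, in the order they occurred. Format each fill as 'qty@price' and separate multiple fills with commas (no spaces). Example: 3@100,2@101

After op 1 [order #1] market_sell(qty=5): fills=none; bids=[-] asks=[-]
After op 2 [order #2] limit_sell(price=103, qty=4): fills=none; bids=[-] asks=[#2:4@103]
After op 3 [order #3] limit_sell(price=99, qty=1): fills=none; bids=[-] asks=[#3:1@99 #2:4@103]
After op 4 [order #4] market_buy(qty=6): fills=#4x#3:1@99 #4x#2:4@103; bids=[-] asks=[-]
After op 5 [order #5] limit_sell(price=96, qty=9): fills=none; bids=[-] asks=[#5:9@96]
After op 6 [order #6] limit_buy(price=101, qty=9): fills=#6x#5:9@96; bids=[-] asks=[-]
After op 7 [order #7] limit_sell(price=101, qty=2): fills=none; bids=[-] asks=[#7:2@101]
After op 8 [order #8] limit_buy(price=105, qty=10): fills=#8x#7:2@101; bids=[#8:8@105] asks=[-]
After op 9 [order #9] limit_buy(price=95, qty=2): fills=none; bids=[#8:8@105 #9:2@95] asks=[-]
After op 10 [order #10] limit_buy(price=99, qty=1): fills=none; bids=[#8:8@105 #10:1@99 #9:2@95] asks=[-]

Answer: 9@96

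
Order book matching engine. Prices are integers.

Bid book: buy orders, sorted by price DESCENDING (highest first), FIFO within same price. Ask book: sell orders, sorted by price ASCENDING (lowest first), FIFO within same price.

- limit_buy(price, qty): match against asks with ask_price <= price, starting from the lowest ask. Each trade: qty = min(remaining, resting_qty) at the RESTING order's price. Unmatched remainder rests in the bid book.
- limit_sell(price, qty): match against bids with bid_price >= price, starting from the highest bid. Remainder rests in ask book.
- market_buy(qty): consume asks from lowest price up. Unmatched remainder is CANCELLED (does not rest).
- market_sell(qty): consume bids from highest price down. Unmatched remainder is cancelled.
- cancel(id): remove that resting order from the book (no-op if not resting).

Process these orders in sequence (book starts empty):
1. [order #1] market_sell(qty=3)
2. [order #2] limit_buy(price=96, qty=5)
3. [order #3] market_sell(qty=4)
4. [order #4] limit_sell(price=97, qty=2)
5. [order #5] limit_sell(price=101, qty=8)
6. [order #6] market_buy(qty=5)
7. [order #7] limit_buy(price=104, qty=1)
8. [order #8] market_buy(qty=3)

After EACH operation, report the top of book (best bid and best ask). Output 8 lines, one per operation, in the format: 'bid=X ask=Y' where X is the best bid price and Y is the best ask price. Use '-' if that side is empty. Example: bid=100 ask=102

After op 1 [order #1] market_sell(qty=3): fills=none; bids=[-] asks=[-]
After op 2 [order #2] limit_buy(price=96, qty=5): fills=none; bids=[#2:5@96] asks=[-]
After op 3 [order #3] market_sell(qty=4): fills=#2x#3:4@96; bids=[#2:1@96] asks=[-]
After op 4 [order #4] limit_sell(price=97, qty=2): fills=none; bids=[#2:1@96] asks=[#4:2@97]
After op 5 [order #5] limit_sell(price=101, qty=8): fills=none; bids=[#2:1@96] asks=[#4:2@97 #5:8@101]
After op 6 [order #6] market_buy(qty=5): fills=#6x#4:2@97 #6x#5:3@101; bids=[#2:1@96] asks=[#5:5@101]
After op 7 [order #7] limit_buy(price=104, qty=1): fills=#7x#5:1@101; bids=[#2:1@96] asks=[#5:4@101]
After op 8 [order #8] market_buy(qty=3): fills=#8x#5:3@101; bids=[#2:1@96] asks=[#5:1@101]

Answer: bid=- ask=-
bid=96 ask=-
bid=96 ask=-
bid=96 ask=97
bid=96 ask=97
bid=96 ask=101
bid=96 ask=101
bid=96 ask=101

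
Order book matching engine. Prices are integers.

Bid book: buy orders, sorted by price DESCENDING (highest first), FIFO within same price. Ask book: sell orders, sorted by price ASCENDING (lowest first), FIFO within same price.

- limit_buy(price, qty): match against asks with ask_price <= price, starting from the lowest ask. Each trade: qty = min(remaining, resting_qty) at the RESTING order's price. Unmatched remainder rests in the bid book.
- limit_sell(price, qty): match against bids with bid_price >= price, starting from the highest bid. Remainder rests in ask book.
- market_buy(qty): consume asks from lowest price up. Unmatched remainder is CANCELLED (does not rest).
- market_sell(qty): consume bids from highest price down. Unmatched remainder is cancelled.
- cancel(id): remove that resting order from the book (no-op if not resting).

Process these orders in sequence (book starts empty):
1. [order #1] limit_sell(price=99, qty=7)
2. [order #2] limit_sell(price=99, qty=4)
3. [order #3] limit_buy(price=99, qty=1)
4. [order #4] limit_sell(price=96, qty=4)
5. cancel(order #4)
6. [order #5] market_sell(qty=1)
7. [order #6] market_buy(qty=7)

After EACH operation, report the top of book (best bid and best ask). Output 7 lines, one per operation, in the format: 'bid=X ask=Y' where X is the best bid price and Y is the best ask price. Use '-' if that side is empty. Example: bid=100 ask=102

After op 1 [order #1] limit_sell(price=99, qty=7): fills=none; bids=[-] asks=[#1:7@99]
After op 2 [order #2] limit_sell(price=99, qty=4): fills=none; bids=[-] asks=[#1:7@99 #2:4@99]
After op 3 [order #3] limit_buy(price=99, qty=1): fills=#3x#1:1@99; bids=[-] asks=[#1:6@99 #2:4@99]
After op 4 [order #4] limit_sell(price=96, qty=4): fills=none; bids=[-] asks=[#4:4@96 #1:6@99 #2:4@99]
After op 5 cancel(order #4): fills=none; bids=[-] asks=[#1:6@99 #2:4@99]
After op 6 [order #5] market_sell(qty=1): fills=none; bids=[-] asks=[#1:6@99 #2:4@99]
After op 7 [order #6] market_buy(qty=7): fills=#6x#1:6@99 #6x#2:1@99; bids=[-] asks=[#2:3@99]

Answer: bid=- ask=99
bid=- ask=99
bid=- ask=99
bid=- ask=96
bid=- ask=99
bid=- ask=99
bid=- ask=99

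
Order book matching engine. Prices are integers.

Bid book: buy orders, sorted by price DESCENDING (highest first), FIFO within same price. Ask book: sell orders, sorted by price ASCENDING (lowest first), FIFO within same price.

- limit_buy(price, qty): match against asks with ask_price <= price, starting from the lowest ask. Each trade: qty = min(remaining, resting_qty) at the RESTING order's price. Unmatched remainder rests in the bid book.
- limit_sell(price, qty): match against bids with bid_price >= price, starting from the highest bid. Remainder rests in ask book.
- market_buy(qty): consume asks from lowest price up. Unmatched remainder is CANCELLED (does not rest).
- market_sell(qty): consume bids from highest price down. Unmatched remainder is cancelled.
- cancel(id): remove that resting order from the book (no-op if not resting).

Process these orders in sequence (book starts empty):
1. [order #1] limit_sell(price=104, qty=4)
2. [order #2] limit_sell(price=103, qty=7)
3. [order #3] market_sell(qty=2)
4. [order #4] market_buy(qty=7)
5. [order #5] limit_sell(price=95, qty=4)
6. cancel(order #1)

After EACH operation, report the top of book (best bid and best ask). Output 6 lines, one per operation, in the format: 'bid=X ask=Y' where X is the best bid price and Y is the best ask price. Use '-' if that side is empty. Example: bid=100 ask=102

After op 1 [order #1] limit_sell(price=104, qty=4): fills=none; bids=[-] asks=[#1:4@104]
After op 2 [order #2] limit_sell(price=103, qty=7): fills=none; bids=[-] asks=[#2:7@103 #1:4@104]
After op 3 [order #3] market_sell(qty=2): fills=none; bids=[-] asks=[#2:7@103 #1:4@104]
After op 4 [order #4] market_buy(qty=7): fills=#4x#2:7@103; bids=[-] asks=[#1:4@104]
After op 5 [order #5] limit_sell(price=95, qty=4): fills=none; bids=[-] asks=[#5:4@95 #1:4@104]
After op 6 cancel(order #1): fills=none; bids=[-] asks=[#5:4@95]

Answer: bid=- ask=104
bid=- ask=103
bid=- ask=103
bid=- ask=104
bid=- ask=95
bid=- ask=95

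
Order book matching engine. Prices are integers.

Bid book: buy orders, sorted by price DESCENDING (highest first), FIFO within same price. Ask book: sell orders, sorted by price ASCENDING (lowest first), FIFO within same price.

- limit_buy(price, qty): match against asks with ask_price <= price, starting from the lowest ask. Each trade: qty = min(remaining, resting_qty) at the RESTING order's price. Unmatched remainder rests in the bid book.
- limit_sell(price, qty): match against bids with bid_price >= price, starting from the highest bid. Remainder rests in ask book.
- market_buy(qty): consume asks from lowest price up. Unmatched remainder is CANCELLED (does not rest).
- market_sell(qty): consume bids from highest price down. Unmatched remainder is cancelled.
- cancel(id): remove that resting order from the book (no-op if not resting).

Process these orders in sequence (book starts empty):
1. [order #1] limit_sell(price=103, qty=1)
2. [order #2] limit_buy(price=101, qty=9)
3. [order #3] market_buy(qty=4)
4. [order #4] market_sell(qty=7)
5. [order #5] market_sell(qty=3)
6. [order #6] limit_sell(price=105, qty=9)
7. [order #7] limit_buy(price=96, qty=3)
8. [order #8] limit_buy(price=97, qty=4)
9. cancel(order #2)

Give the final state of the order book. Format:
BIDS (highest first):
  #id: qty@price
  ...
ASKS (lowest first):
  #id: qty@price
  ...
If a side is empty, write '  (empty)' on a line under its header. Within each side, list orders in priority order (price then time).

After op 1 [order #1] limit_sell(price=103, qty=1): fills=none; bids=[-] asks=[#1:1@103]
After op 2 [order #2] limit_buy(price=101, qty=9): fills=none; bids=[#2:9@101] asks=[#1:1@103]
After op 3 [order #3] market_buy(qty=4): fills=#3x#1:1@103; bids=[#2:9@101] asks=[-]
After op 4 [order #4] market_sell(qty=7): fills=#2x#4:7@101; bids=[#2:2@101] asks=[-]
After op 5 [order #5] market_sell(qty=3): fills=#2x#5:2@101; bids=[-] asks=[-]
After op 6 [order #6] limit_sell(price=105, qty=9): fills=none; bids=[-] asks=[#6:9@105]
After op 7 [order #7] limit_buy(price=96, qty=3): fills=none; bids=[#7:3@96] asks=[#6:9@105]
After op 8 [order #8] limit_buy(price=97, qty=4): fills=none; bids=[#8:4@97 #7:3@96] asks=[#6:9@105]
After op 9 cancel(order #2): fills=none; bids=[#8:4@97 #7:3@96] asks=[#6:9@105]

Answer: BIDS (highest first):
  #8: 4@97
  #7: 3@96
ASKS (lowest first):
  #6: 9@105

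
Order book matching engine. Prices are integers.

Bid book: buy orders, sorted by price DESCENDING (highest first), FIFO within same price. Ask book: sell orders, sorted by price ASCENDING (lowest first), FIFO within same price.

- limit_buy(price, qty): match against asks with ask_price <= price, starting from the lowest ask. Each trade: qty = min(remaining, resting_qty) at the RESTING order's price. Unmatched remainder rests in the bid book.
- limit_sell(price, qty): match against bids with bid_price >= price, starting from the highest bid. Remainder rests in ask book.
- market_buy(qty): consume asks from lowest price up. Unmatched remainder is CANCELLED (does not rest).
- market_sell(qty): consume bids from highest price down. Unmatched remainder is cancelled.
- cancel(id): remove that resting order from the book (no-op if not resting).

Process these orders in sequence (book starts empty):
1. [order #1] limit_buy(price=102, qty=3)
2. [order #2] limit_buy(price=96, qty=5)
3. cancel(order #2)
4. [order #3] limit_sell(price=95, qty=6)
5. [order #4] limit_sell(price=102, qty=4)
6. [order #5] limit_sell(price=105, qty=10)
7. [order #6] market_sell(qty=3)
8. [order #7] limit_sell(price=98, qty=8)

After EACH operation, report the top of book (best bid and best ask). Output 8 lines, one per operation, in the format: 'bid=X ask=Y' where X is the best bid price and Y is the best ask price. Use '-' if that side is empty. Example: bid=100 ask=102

After op 1 [order #1] limit_buy(price=102, qty=3): fills=none; bids=[#1:3@102] asks=[-]
After op 2 [order #2] limit_buy(price=96, qty=5): fills=none; bids=[#1:3@102 #2:5@96] asks=[-]
After op 3 cancel(order #2): fills=none; bids=[#1:3@102] asks=[-]
After op 4 [order #3] limit_sell(price=95, qty=6): fills=#1x#3:3@102; bids=[-] asks=[#3:3@95]
After op 5 [order #4] limit_sell(price=102, qty=4): fills=none; bids=[-] asks=[#3:3@95 #4:4@102]
After op 6 [order #5] limit_sell(price=105, qty=10): fills=none; bids=[-] asks=[#3:3@95 #4:4@102 #5:10@105]
After op 7 [order #6] market_sell(qty=3): fills=none; bids=[-] asks=[#3:3@95 #4:4@102 #5:10@105]
After op 8 [order #7] limit_sell(price=98, qty=8): fills=none; bids=[-] asks=[#3:3@95 #7:8@98 #4:4@102 #5:10@105]

Answer: bid=102 ask=-
bid=102 ask=-
bid=102 ask=-
bid=- ask=95
bid=- ask=95
bid=- ask=95
bid=- ask=95
bid=- ask=95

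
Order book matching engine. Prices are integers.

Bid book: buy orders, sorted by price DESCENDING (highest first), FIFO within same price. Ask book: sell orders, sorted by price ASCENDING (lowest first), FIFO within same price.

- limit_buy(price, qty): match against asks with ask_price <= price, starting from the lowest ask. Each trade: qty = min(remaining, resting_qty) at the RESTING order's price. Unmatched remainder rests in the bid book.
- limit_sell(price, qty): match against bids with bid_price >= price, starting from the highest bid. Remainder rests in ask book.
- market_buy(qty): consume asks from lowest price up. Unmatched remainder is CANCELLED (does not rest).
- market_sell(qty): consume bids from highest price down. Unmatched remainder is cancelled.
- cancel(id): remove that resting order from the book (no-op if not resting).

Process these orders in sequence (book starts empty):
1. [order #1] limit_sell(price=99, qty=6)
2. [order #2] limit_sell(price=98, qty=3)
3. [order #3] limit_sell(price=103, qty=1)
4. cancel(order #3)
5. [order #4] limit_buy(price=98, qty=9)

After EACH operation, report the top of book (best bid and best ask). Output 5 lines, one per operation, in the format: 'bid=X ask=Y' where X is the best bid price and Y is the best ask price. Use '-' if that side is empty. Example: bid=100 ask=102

Answer: bid=- ask=99
bid=- ask=98
bid=- ask=98
bid=- ask=98
bid=98 ask=99

Derivation:
After op 1 [order #1] limit_sell(price=99, qty=6): fills=none; bids=[-] asks=[#1:6@99]
After op 2 [order #2] limit_sell(price=98, qty=3): fills=none; bids=[-] asks=[#2:3@98 #1:6@99]
After op 3 [order #3] limit_sell(price=103, qty=1): fills=none; bids=[-] asks=[#2:3@98 #1:6@99 #3:1@103]
After op 4 cancel(order #3): fills=none; bids=[-] asks=[#2:3@98 #1:6@99]
After op 5 [order #4] limit_buy(price=98, qty=9): fills=#4x#2:3@98; bids=[#4:6@98] asks=[#1:6@99]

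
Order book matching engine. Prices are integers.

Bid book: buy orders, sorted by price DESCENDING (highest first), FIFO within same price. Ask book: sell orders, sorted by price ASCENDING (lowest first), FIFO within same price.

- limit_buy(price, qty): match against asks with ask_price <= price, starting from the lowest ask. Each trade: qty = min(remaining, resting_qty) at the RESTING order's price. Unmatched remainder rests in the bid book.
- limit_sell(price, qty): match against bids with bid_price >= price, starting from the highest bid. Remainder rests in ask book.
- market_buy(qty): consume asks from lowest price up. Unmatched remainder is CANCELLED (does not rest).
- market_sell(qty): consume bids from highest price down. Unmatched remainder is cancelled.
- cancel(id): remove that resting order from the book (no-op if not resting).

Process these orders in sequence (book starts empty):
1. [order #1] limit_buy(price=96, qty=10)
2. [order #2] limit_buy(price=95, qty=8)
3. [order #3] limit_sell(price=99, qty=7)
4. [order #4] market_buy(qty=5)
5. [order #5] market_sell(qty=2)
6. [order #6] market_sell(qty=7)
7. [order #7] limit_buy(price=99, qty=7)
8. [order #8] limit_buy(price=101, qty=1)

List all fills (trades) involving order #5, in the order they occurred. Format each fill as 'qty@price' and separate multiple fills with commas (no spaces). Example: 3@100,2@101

Answer: 2@96

Derivation:
After op 1 [order #1] limit_buy(price=96, qty=10): fills=none; bids=[#1:10@96] asks=[-]
After op 2 [order #2] limit_buy(price=95, qty=8): fills=none; bids=[#1:10@96 #2:8@95] asks=[-]
After op 3 [order #3] limit_sell(price=99, qty=7): fills=none; bids=[#1:10@96 #2:8@95] asks=[#3:7@99]
After op 4 [order #4] market_buy(qty=5): fills=#4x#3:5@99; bids=[#1:10@96 #2:8@95] asks=[#3:2@99]
After op 5 [order #5] market_sell(qty=2): fills=#1x#5:2@96; bids=[#1:8@96 #2:8@95] asks=[#3:2@99]
After op 6 [order #6] market_sell(qty=7): fills=#1x#6:7@96; bids=[#1:1@96 #2:8@95] asks=[#3:2@99]
After op 7 [order #7] limit_buy(price=99, qty=7): fills=#7x#3:2@99; bids=[#7:5@99 #1:1@96 #2:8@95] asks=[-]
After op 8 [order #8] limit_buy(price=101, qty=1): fills=none; bids=[#8:1@101 #7:5@99 #1:1@96 #2:8@95] asks=[-]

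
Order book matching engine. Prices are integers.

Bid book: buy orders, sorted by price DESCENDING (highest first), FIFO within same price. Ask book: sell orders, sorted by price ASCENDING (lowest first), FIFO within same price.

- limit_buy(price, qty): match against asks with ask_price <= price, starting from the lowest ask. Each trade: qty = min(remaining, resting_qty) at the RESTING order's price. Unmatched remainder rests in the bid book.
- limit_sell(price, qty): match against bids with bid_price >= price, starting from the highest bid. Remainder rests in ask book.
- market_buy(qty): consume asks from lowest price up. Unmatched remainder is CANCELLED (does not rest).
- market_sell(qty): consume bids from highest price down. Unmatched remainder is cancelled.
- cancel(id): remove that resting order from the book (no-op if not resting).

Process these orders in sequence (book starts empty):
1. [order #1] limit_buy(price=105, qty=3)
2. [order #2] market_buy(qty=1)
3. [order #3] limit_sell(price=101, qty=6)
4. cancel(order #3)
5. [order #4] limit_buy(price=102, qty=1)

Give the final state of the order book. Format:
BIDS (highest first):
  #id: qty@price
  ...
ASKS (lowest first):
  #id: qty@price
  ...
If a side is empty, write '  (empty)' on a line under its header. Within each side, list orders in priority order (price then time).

After op 1 [order #1] limit_buy(price=105, qty=3): fills=none; bids=[#1:3@105] asks=[-]
After op 2 [order #2] market_buy(qty=1): fills=none; bids=[#1:3@105] asks=[-]
After op 3 [order #3] limit_sell(price=101, qty=6): fills=#1x#3:3@105; bids=[-] asks=[#3:3@101]
After op 4 cancel(order #3): fills=none; bids=[-] asks=[-]
After op 5 [order #4] limit_buy(price=102, qty=1): fills=none; bids=[#4:1@102] asks=[-]

Answer: BIDS (highest first):
  #4: 1@102
ASKS (lowest first):
  (empty)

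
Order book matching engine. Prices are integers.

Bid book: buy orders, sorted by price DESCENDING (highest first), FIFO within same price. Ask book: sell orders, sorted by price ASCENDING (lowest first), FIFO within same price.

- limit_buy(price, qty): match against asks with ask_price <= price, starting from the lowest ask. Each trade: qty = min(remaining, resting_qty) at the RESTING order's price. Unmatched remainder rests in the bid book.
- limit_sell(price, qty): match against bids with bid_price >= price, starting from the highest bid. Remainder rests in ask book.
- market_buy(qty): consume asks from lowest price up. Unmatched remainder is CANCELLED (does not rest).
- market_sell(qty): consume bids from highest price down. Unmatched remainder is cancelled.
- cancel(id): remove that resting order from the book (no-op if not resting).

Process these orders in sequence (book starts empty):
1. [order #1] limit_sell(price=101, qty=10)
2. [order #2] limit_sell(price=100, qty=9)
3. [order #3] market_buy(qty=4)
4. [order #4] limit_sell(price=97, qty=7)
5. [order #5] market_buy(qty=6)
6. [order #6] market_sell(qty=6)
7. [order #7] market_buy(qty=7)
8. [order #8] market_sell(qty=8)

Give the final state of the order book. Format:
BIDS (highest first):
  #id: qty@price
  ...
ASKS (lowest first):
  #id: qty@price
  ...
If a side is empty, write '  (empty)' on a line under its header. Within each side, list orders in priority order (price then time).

After op 1 [order #1] limit_sell(price=101, qty=10): fills=none; bids=[-] asks=[#1:10@101]
After op 2 [order #2] limit_sell(price=100, qty=9): fills=none; bids=[-] asks=[#2:9@100 #1:10@101]
After op 3 [order #3] market_buy(qty=4): fills=#3x#2:4@100; bids=[-] asks=[#2:5@100 #1:10@101]
After op 4 [order #4] limit_sell(price=97, qty=7): fills=none; bids=[-] asks=[#4:7@97 #2:5@100 #1:10@101]
After op 5 [order #5] market_buy(qty=6): fills=#5x#4:6@97; bids=[-] asks=[#4:1@97 #2:5@100 #1:10@101]
After op 6 [order #6] market_sell(qty=6): fills=none; bids=[-] asks=[#4:1@97 #2:5@100 #1:10@101]
After op 7 [order #7] market_buy(qty=7): fills=#7x#4:1@97 #7x#2:5@100 #7x#1:1@101; bids=[-] asks=[#1:9@101]
After op 8 [order #8] market_sell(qty=8): fills=none; bids=[-] asks=[#1:9@101]

Answer: BIDS (highest first):
  (empty)
ASKS (lowest first):
  #1: 9@101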